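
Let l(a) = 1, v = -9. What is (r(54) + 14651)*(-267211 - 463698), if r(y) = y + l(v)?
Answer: -10748747754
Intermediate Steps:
r(y) = 1 + y (r(y) = y + 1 = 1 + y)
(r(54) + 14651)*(-267211 - 463698) = ((1 + 54) + 14651)*(-267211 - 463698) = (55 + 14651)*(-730909) = 14706*(-730909) = -10748747754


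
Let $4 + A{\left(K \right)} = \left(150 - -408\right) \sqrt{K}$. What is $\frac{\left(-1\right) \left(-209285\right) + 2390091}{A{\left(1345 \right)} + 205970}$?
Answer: $\frac{16730721163}{1312600268} - \frac{45326619 \sqrt{1345}}{1312600268} \approx 11.48$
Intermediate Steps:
$A{\left(K \right)} = -4 + 558 \sqrt{K}$ ($A{\left(K \right)} = -4 + \left(150 - -408\right) \sqrt{K} = -4 + \left(150 + 408\right) \sqrt{K} = -4 + 558 \sqrt{K}$)
$\frac{\left(-1\right) \left(-209285\right) + 2390091}{A{\left(1345 \right)} + 205970} = \frac{\left(-1\right) \left(-209285\right) + 2390091}{\left(-4 + 558 \sqrt{1345}\right) + 205970} = \frac{209285 + 2390091}{205966 + 558 \sqrt{1345}} = \frac{2599376}{205966 + 558 \sqrt{1345}}$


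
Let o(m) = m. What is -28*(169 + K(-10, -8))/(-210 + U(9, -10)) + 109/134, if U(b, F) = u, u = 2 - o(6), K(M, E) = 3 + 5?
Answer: 343715/14338 ≈ 23.972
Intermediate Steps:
K(M, E) = 8
u = -4 (u = 2 - 1*6 = 2 - 6 = -4)
U(b, F) = -4
-28*(169 + K(-10, -8))/(-210 + U(9, -10)) + 109/134 = -28*(169 + 8)/(-210 - 4) + 109/134 = -28/((-214/177)) + 109*(1/134) = -28/((-214*1/177)) + 109/134 = -28/(-214/177) + 109/134 = -28*(-177/214) + 109/134 = 2478/107 + 109/134 = 343715/14338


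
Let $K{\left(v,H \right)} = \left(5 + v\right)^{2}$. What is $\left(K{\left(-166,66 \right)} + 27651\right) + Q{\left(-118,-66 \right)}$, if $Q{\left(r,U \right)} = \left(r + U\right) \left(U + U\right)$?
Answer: $77860$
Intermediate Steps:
$Q{\left(r,U \right)} = 2 U \left(U + r\right)$ ($Q{\left(r,U \right)} = \left(U + r\right) 2 U = 2 U \left(U + r\right)$)
$\left(K{\left(-166,66 \right)} + 27651\right) + Q{\left(-118,-66 \right)} = \left(\left(5 - 166\right)^{2} + 27651\right) + 2 \left(-66\right) \left(-66 - 118\right) = \left(\left(-161\right)^{2} + 27651\right) + 2 \left(-66\right) \left(-184\right) = \left(25921 + 27651\right) + 24288 = 53572 + 24288 = 77860$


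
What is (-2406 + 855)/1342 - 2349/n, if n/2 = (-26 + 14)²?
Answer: -18177/1952 ≈ -9.3120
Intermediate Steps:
n = 288 (n = 2*(-26 + 14)² = 2*(-12)² = 2*144 = 288)
(-2406 + 855)/1342 - 2349/n = (-2406 + 855)/1342 - 2349/288 = -1551*1/1342 - 2349*1/288 = -141/122 - 261/32 = -18177/1952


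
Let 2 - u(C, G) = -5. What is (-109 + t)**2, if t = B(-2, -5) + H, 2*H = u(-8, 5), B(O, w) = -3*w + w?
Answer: 36481/4 ≈ 9120.3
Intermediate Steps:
u(C, G) = 7 (u(C, G) = 2 - 1*(-5) = 2 + 5 = 7)
B(O, w) = -2*w
H = 7/2 (H = (1/2)*7 = 7/2 ≈ 3.5000)
t = 27/2 (t = -2*(-5) + 7/2 = 10 + 7/2 = 27/2 ≈ 13.500)
(-109 + t)**2 = (-109 + 27/2)**2 = (-191/2)**2 = 36481/4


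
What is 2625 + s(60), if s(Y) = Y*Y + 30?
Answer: 6255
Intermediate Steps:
s(Y) = 30 + Y² (s(Y) = Y² + 30 = 30 + Y²)
2625 + s(60) = 2625 + (30 + 60²) = 2625 + (30 + 3600) = 2625 + 3630 = 6255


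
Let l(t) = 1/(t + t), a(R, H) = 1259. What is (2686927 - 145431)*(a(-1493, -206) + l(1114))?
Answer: 1782257744822/557 ≈ 3.1997e+9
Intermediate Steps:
l(t) = 1/(2*t)
(2686927 - 145431)*(a(-1493, -206) + l(1114)) = (2686927 - 145431)*(1259 + (½)/1114) = 2541496*(1259 + (½)*(1/1114)) = 2541496*(1259 + 1/2228) = 2541496*(2805053/2228) = 1782257744822/557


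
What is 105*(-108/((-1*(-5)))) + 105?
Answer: -2163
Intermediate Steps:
105*(-108/((-1*(-5)))) + 105 = 105*(-108/5) + 105 = -2268 + 105 = -2163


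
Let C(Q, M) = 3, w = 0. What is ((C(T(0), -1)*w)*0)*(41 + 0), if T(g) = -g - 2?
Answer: 0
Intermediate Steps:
T(g) = -2 - g
((C(T(0), -1)*w)*0)*(41 + 0) = ((3*0)*0)*(41 + 0) = (0*0)*41 = 0*41 = 0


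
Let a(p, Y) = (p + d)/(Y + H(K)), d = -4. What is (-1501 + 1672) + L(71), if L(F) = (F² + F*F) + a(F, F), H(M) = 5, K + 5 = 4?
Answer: 779295/76 ≈ 10254.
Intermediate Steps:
K = -1 (K = -5 + 4 = -1)
a(p, Y) = (-4 + p)/(5 + Y) (a(p, Y) = (p - 4)/(Y + 5) = (-4 + p)/(5 + Y))
L(F) = 2*F² + (-4 + F)/(5 + F) (L(F) = (F² + F*F) + (-4 + F)/(5 + F) = (F² + F²) + (-4 + F)/(5 + F) = 2*F² + (-4 + F)/(5 + F))
(-1501 + 1672) + L(71) = (-1501 + 1672) + (-4 + 71 + 2*71²*(5 + 71))/(5 + 71) = 171 + (-4 + 71 + 2*5041*76)/76 = 171 + (-4 + 71 + 766232)/76 = 171 + (1/76)*766299 = 171 + 766299/76 = 779295/76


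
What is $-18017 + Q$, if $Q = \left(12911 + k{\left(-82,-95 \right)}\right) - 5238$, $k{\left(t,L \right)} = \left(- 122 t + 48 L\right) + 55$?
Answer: $-4845$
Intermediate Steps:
$k{\left(t,L \right)} = 55 - 122 t + 48 L$
$Q = 13172$ ($Q = \left(12911 + \left(55 - -10004 + 48 \left(-95\right)\right)\right) - 5238 = \left(12911 + \left(55 + 10004 - 4560\right)\right) - 5238 = \left(12911 + 5499\right) - 5238 = 18410 - 5238 = 13172$)
$-18017 + Q = -18017 + 13172 = -4845$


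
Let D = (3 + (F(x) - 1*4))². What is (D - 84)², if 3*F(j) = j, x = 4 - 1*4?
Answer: 6889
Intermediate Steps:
x = 0 (x = 4 - 4 = 0)
F(j) = j/3
D = 1 (D = (3 + ((⅓)*0 - 1*4))² = (3 + (0 - 4))² = (3 - 4)² = (-1)² = 1)
(D - 84)² = (1 - 84)² = (-83)² = 6889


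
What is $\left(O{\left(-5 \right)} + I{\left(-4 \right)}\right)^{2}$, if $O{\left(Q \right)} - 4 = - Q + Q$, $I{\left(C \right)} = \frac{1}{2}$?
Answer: $\frac{81}{4} \approx 20.25$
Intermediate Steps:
$I{\left(C \right)} = \frac{1}{2}$
$O{\left(Q \right)} = 4$ ($O{\left(Q \right)} = 4 + \left(- Q + Q\right) = 4 + 0 = 4$)
$\left(O{\left(-5 \right)} + I{\left(-4 \right)}\right)^{2} = \left(4 + \frac{1}{2}\right)^{2} = \left(\frac{9}{2}\right)^{2} = \frac{81}{4}$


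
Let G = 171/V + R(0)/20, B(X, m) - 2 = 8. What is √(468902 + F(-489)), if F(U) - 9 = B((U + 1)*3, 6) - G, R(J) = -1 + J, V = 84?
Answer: 17*√7950530/70 ≈ 684.78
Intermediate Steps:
B(X, m) = 10 (B(X, m) = 2 + 8 = 10)
G = 139/70 (G = 171/84 + (-1 + 0)/20 = 171*(1/84) - 1*1/20 = 57/28 - 1/20 = 139/70 ≈ 1.9857)
F(U) = 1191/70 (F(U) = 9 + (10 - 1*139/70) = 9 + (10 - 139/70) = 9 + 561/70 = 1191/70)
√(468902 + F(-489)) = √(468902 + 1191/70) = √(32824331/70) = 17*√7950530/70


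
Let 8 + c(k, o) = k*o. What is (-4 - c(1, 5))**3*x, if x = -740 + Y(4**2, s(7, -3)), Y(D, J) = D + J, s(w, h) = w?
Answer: 717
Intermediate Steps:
c(k, o) = -8 + k*o
x = -717 (x = -740 + (4**2 + 7) = -740 + (16 + 7) = -740 + 23 = -717)
(-4 - c(1, 5))**3*x = (-4 - (-8 + 1*5))**3*(-717) = (-4 - (-8 + 5))**3*(-717) = (-4 - 1*(-3))**3*(-717) = (-4 + 3)**3*(-717) = (-1)**3*(-717) = -1*(-717) = 717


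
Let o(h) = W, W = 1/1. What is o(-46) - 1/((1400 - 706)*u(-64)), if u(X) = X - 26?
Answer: 62461/62460 ≈ 1.0000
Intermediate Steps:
u(X) = -26 + X
W = 1
o(h) = 1
o(-46) - 1/((1400 - 706)*u(-64)) = 1 - 1/((1400 - 706)*(-26 - 64)) = 1 - 1/(694*(-90)) = 1 - (-1)/(694*90) = 1 - 1*(-1/62460) = 1 + 1/62460 = 62461/62460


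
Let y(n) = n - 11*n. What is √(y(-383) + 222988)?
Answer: 3*√25202 ≈ 476.25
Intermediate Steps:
y(n) = -10*n
√(y(-383) + 222988) = √(-10*(-383) + 222988) = √(3830 + 222988) = √226818 = 3*√25202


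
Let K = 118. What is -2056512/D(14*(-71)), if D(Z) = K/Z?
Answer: 1022086464/59 ≈ 1.7323e+7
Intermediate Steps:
D(Z) = 118/Z
-2056512/D(14*(-71)) = -2056512/(118/((14*(-71)))) = -2056512/(118/(-994)) = -2056512/(118*(-1/994)) = -2056512/(-59/497) = -2056512*(-497/59) = 1022086464/59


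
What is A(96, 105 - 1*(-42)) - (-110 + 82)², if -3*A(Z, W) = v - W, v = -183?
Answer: -674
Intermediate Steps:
A(Z, W) = 61 + W/3 (A(Z, W) = -(-183 - W)/3 = 61 + W/3)
A(96, 105 - 1*(-42)) - (-110 + 82)² = (61 + (105 - 1*(-42))/3) - (-110 + 82)² = (61 + (105 + 42)/3) - 1*(-28)² = (61 + (⅓)*147) - 1*784 = (61 + 49) - 784 = 110 - 784 = -674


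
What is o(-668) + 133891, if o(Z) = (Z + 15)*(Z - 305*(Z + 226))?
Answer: -87460835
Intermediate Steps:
o(Z) = (-68930 - 304*Z)*(15 + Z) (o(Z) = (15 + Z)*(Z - 305*(226 + Z)) = (15 + Z)*(Z + (-68930 - 305*Z)) = (15 + Z)*(-68930 - 304*Z) = (-68930 - 304*Z)*(15 + Z))
o(-668) + 133891 = (-1033950 - 73490*(-668) - 304*(-668)²) + 133891 = (-1033950 + 49091320 - 304*446224) + 133891 = (-1033950 + 49091320 - 135652096) + 133891 = -87594726 + 133891 = -87460835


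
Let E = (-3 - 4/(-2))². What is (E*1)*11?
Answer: 11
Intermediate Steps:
E = 1 (E = (-3 - 4*(-½))² = (-3 + 2)² = (-1)² = 1)
(E*1)*11 = (1*1)*11 = 1*11 = 11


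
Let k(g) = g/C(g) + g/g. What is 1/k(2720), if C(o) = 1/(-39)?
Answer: -1/106079 ≈ -9.4269e-6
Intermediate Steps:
C(o) = -1/39
k(g) = 1 - 39*g (k(g) = g/(-1/39) + g/g = g*(-39) + 1 = -39*g + 1 = 1 - 39*g)
1/k(2720) = 1/(1 - 39*2720) = 1/(1 - 106080) = 1/(-106079) = -1/106079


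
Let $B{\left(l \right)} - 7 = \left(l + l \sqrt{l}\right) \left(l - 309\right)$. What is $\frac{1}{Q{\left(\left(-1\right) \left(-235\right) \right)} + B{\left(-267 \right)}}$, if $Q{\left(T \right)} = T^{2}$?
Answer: $\frac{1633}{49677886688} - \frac{2403 i \sqrt{267}}{99355773376} \approx 3.2872 \cdot 10^{-8} - 3.952 \cdot 10^{-7} i$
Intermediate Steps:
$B{\left(l \right)} = 7 + \left(-309 + l\right) \left(l + l^{\frac{3}{2}}\right)$ ($B{\left(l \right)} = 7 + \left(l + l \sqrt{l}\right) \left(l - 309\right) = 7 + \left(l + l^{\frac{3}{2}}\right) \left(-309 + l\right) = 7 + \left(-309 + l\right) \left(l + l^{\frac{3}{2}}\right)$)
$\frac{1}{Q{\left(\left(-1\right) \left(-235\right) \right)} + B{\left(-267 \right)}} = \frac{1}{\left(\left(-1\right) \left(-235\right)\right)^{2} + \left(7 + \left(-267\right)^{2} + \left(-267\right)^{\frac{5}{2}} - -82503 - 309 \left(-267\right)^{\frac{3}{2}}\right)} = \frac{1}{235^{2} + \left(7 + 71289 + 71289 i \sqrt{267} + 82503 - 309 \left(- 267 i \sqrt{267}\right)\right)} = \frac{1}{55225 + \left(7 + 71289 + 71289 i \sqrt{267} + 82503 + 82503 i \sqrt{267}\right)} = \frac{1}{55225 + \left(153799 + 153792 i \sqrt{267}\right)} = \frac{1}{209024 + 153792 i \sqrt{267}}$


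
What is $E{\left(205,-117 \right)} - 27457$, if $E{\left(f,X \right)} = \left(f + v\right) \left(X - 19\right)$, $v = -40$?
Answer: $-49897$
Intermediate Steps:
$E{\left(f,X \right)} = \left(-40 + f\right) \left(-19 + X\right)$ ($E{\left(f,X \right)} = \left(f - 40\right) \left(X - 19\right) = \left(-40 + f\right) \left(-19 + X\right)$)
$E{\left(205,-117 \right)} - 27457 = \left(760 - -4680 - 3895 - 23985\right) - 27457 = \left(760 + 4680 - 3895 - 23985\right) - 27457 = -22440 - 27457 = -49897$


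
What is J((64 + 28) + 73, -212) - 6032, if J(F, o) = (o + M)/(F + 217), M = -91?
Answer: -2304527/382 ≈ -6032.8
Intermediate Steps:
J(F, o) = (-91 + o)/(217 + F) (J(F, o) = (o - 91)/(F + 217) = (-91 + o)/(217 + F))
J((64 + 28) + 73, -212) - 6032 = (-91 - 212)/(217 + ((64 + 28) + 73)) - 6032 = -303/(217 + (92 + 73)) - 6032 = -303/(217 + 165) - 6032 = -303/382 - 6032 = -2304527/382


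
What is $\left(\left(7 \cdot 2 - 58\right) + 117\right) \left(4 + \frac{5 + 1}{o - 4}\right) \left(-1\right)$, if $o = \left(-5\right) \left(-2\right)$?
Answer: $-365$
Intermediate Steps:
$o = 10$
$\left(\left(7 \cdot 2 - 58\right) + 117\right) \left(4 + \frac{5 + 1}{o - 4}\right) \left(-1\right) = \left(\left(7 \cdot 2 - 58\right) + 117\right) \left(4 + \frac{5 + 1}{10 - 4}\right) \left(-1\right) = \left(\left(14 - 58\right) + 117\right) \left(4 + \frac{6}{6}\right) \left(-1\right) = \left(-44 + 117\right) \left(4 + 6 \cdot \frac{1}{6}\right) \left(-1\right) = 73 \left(4 + 1\right) \left(-1\right) = 73 \cdot 5 \left(-1\right) = 73 \left(-5\right) = -365$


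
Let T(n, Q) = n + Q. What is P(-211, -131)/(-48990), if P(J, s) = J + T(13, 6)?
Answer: 32/8165 ≈ 0.0039192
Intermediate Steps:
T(n, Q) = Q + n
P(J, s) = 19 + J (P(J, s) = J + (6 + 13) = J + 19 = 19 + J)
P(-211, -131)/(-48990) = (19 - 211)/(-48990) = -192*(-1/48990) = 32/8165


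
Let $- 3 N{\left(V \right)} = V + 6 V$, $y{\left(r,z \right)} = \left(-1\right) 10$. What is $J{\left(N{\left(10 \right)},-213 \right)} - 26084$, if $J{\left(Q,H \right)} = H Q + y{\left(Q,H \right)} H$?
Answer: $-18984$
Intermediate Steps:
$y{\left(r,z \right)} = -10$
$N{\left(V \right)} = - \frac{7 V}{3}$ ($N{\left(V \right)} = - \frac{V + 6 V}{3} = - \frac{7 V}{3}$)
$J{\left(Q,H \right)} = - 10 H + H Q$ ($J{\left(Q,H \right)} = H Q - 10 H = - 10 H + H Q$)
$J{\left(N{\left(10 \right)},-213 \right)} - 26084 = - 213 \left(-10 - \frac{70}{3}\right) - 26084 = \left(-213\right) \left(- \frac{100}{3}\right) - 26084 = 7100 - 26084 = -18984$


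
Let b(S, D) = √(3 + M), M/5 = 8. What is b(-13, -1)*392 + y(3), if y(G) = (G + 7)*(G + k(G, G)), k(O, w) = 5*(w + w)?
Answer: 330 + 392*√43 ≈ 2900.5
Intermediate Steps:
M = 40 (M = 5*8 = 40)
k(O, w) = 10*w (k(O, w) = 5*(2*w) = 10*w)
b(S, D) = √43 (b(S, D) = √(3 + 40) = √43)
y(G) = 11*G*(7 + G) (y(G) = (G + 7)*(G + 10*G) = (7 + G)*(11*G) = 11*G*(7 + G))
b(-13, -1)*392 + y(3) = √43*392 + 11*3*(7 + 3) = 392*√43 + 11*3*10 = 392*√43 + 330 = 330 + 392*√43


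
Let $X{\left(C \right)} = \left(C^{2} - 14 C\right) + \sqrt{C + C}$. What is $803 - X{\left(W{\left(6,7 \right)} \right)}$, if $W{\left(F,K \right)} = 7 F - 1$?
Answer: $-304 - \sqrt{82} \approx -313.06$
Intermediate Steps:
$W{\left(F,K \right)} = -1 + 7 F$
$X{\left(C \right)} = C^{2} - 14 C + \sqrt{2} \sqrt{C}$ ($X{\left(C \right)} = \left(C^{2} - 14 C\right) + \sqrt{2 C} = \left(C^{2} - 14 C\right) + \sqrt{2} \sqrt{C} = C^{2} - 14 C + \sqrt{2} \sqrt{C}$)
$803 - X{\left(W{\left(6,7 \right)} \right)} = 803 - \left(\left(-1 + 7 \cdot 6\right)^{2} - 14 \left(-1 + 7 \cdot 6\right) + \sqrt{2} \sqrt{-1 + 7 \cdot 6}\right) = 803 - \left(\left(-1 + 42\right)^{2} - 14 \left(-1 + 42\right) + \sqrt{2} \sqrt{-1 + 42}\right) = 803 - \left(41^{2} - 574 + \sqrt{2} \sqrt{41}\right) = 803 - \left(1681 - 574 + \sqrt{82}\right) = 803 - \left(1107 + \sqrt{82}\right) = -304 - \sqrt{82}$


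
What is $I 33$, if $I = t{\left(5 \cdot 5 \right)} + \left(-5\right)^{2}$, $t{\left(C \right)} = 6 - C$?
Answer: $198$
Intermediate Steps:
$I = 6$ ($I = \left(6 - 5 \cdot 5\right) + \left(-5\right)^{2} = \left(6 - 25\right) + 25 = -19 + 25 = 6$)
$I 33 = 6 \cdot 33 = 198$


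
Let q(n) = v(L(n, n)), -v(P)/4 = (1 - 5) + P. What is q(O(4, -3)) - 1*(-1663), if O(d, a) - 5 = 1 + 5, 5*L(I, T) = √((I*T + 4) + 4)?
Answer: 1679 - 4*√129/5 ≈ 1669.9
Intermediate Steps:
L(I, T) = √(8 + I*T)/5 (L(I, T) = √((I*T + 4) + 4)/5 = √((4 + I*T) + 4)/5 = √(8 + I*T)/5)
O(d, a) = 11 (O(d, a) = 5 + (1 + 5) = 5 + 6 = 11)
v(P) = 16 - 4*P (v(P) = -4*((1 - 5) + P) = -4*(-4 + P) = 16 - 4*P)
q(n) = 16 - 4*√(8 + n²)/5 (q(n) = 16 - 4*√(8 + n*n)/5 = 16 - 4*√(8 + n²)/5)
q(O(4, -3)) - 1*(-1663) = (16 - 4*√(8 + 11²)/5) - 1*(-1663) = (16 - 4*√(8 + 121)/5) + 1663 = (16 - 4*√129/5) + 1663 = 1679 - 4*√129/5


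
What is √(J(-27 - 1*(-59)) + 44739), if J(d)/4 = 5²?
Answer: √44839 ≈ 211.75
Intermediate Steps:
J(d) = 100 (J(d) = 4*5² = 4*25 = 100)
√(J(-27 - 1*(-59)) + 44739) = √(100 + 44739) = √44839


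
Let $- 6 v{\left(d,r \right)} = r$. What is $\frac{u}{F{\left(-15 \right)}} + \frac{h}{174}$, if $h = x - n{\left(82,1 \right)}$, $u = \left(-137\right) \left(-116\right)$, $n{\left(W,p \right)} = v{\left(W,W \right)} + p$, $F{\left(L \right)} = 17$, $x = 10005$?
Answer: $\frac{8806525}{8874} \approx 992.4$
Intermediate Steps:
$v{\left(d,r \right)} = - \frac{r}{6}$
$n{\left(W,p \right)} = p - \frac{W}{6}$ ($n{\left(W,p \right)} = - \frac{W}{6} + p = p - \frac{W}{6}$)
$u = 15892$
$h = \frac{30053}{3}$ ($h = 10005 - \left(1 - \frac{41}{3}\right) = 10005 - - \frac{38}{3} = 10005 + \frac{38}{3} = \frac{30053}{3} \approx 10018.0$)
$\frac{u}{F{\left(-15 \right)}} + \frac{h}{174} = \frac{15892}{17} + \frac{30053}{3 \cdot 174} = 15892 \cdot \frac{1}{17} + \frac{30053}{3} \cdot \frac{1}{174} = \frac{15892}{17} + \frac{30053}{522} = \frac{8806525}{8874}$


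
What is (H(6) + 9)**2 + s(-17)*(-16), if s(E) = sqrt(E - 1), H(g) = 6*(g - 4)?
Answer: 441 - 48*I*sqrt(2) ≈ 441.0 - 67.882*I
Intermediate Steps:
H(g) = -24 + 6*g (H(g) = 6*(-4 + g) = -24 + 6*g)
s(E) = sqrt(-1 + E)
(H(6) + 9)**2 + s(-17)*(-16) = ((-24 + 6*6) + 9)**2 + sqrt(-1 - 17)*(-16) = ((-24 + 36) + 9)**2 + sqrt(-18)*(-16) = (12 + 9)**2 + (3*I*sqrt(2))*(-16) = 21**2 - 48*I*sqrt(2) = 441 - 48*I*sqrt(2)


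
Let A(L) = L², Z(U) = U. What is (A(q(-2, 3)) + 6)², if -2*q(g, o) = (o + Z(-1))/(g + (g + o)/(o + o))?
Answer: 580644/14641 ≈ 39.659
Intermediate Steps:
q(g, o) = -(-1 + o)/(2*(g + (g + o)/(2*o))) (q(g, o) = -(o - 1)/(2*(g + (g + o)/(o + o))) = -(-1 + o)/(2*(g + (g + o)/((2*o)))) = -(-1 + o)/(2*(g + (g + o)*(1/(2*o)))) = -(-1 + o)/(2*(g + (g + o)/(2*o))))
(A(q(-2, 3)) + 6)² = ((3*(1 - 1*3)/(-2 + 3 + 2*(-2)*3))² + 6)² = ((3*(1 - 3)/(-2 + 3 - 12))² + 6)² = ((3*(-2)/(-11))² + 6)² = ((3*(-1/11)*(-2))² + 6)² = ((6/11)² + 6)² = (36/121 + 6)² = (762/121)² = 580644/14641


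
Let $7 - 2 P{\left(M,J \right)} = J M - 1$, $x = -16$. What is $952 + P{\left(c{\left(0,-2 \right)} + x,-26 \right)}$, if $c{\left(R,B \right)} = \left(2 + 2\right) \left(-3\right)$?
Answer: $592$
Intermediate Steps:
$c{\left(R,B \right)} = -12$ ($c{\left(R,B \right)} = 4 \left(-3\right) = -12$)
$P{\left(M,J \right)} = 4 - \frac{J M}{2}$ ($P{\left(M,J \right)} = \frac{7}{2} - \frac{J M - 1}{2} = \frac{7}{2} - \frac{-1 + J M}{2} = \frac{7}{2} - \left(- \frac{1}{2} + \frac{J M}{2}\right) = 4 - \frac{J M}{2}$)
$952 + P{\left(c{\left(0,-2 \right)} + x,-26 \right)} = 952 + \left(4 - - 13 \left(-12 - 16\right)\right) = 952 + \left(4 - \left(-13\right) \left(-28\right)\right) = 952 + \left(4 - 364\right) = 952 - 360 = 592$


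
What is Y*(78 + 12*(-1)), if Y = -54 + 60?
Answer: 396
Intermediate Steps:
Y = 6
Y*(78 + 12*(-1)) = 6*(78 + 12*(-1)) = 6*(78 - 12) = 6*66 = 396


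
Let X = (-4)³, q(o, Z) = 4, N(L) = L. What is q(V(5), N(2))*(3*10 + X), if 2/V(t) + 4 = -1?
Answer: -136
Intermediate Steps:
V(t) = -⅖ (V(t) = 2/(-4 - 1) = 2/(-5) = 2*(-⅕) = -⅖)
X = -64
q(V(5), N(2))*(3*10 + X) = 4*(3*10 - 64) = 4*(30 - 64) = 4*(-34) = -136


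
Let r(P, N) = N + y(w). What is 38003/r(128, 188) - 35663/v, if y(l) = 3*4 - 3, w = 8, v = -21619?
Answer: 828612468/4258943 ≈ 194.56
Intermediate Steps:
y(l) = 9 (y(l) = 12 - 3 = 9)
r(P, N) = 9 + N (r(P, N) = N + 9 = 9 + N)
38003/r(128, 188) - 35663/v = 38003/(9 + 188) - 35663/(-21619) = 38003/197 - 35663*(-1/21619) = 38003*(1/197) + 35663/21619 = 38003/197 + 35663/21619 = 828612468/4258943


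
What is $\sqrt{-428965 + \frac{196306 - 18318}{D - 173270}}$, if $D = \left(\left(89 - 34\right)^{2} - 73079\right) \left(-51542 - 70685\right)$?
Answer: $\frac{i \sqrt{1965551738064566924061926}}{2140579247} \approx 654.95 i$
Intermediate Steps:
$D = 8562490258$ ($D = \left(55^{2} - 73079\right) \left(-122227\right) = \left(3025 - 73079\right) \left(-122227\right) = \left(-70054\right) \left(-122227\right) = 8562490258$)
$\sqrt{-428965 + \frac{196306 - 18318}{D - 173270}} = \sqrt{-428965 + \frac{196306 - 18318}{8562490258 - 173270}} = \sqrt{-428965 + \frac{196306 - 18318}{8562316988}} = \sqrt{-428965 + 177988 \cdot \frac{1}{8562316988}} = \sqrt{-428965 + \frac{44497}{2140579247}} = \sqrt{- \frac{918233576644858}{2140579247}} = \frac{i \sqrt{1965551738064566924061926}}{2140579247}$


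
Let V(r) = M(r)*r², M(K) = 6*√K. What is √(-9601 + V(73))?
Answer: √(-9601 + 31974*√73) ≈ 513.41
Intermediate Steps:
V(r) = 6*r^(5/2) (V(r) = (6*√r)*r² = 6*r^(5/2))
√(-9601 + V(73)) = √(-9601 + 6*73^(5/2)) = √(-9601 + 6*(5329*√73)) = √(-9601 + 31974*√73)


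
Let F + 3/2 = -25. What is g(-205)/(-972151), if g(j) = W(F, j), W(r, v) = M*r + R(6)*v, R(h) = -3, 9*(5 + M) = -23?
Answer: -7337/8749359 ≈ -0.00083858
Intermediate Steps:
M = -68/9 (M = -5 + (1/9)*(-23) = -5 - 23/9 = -68/9 ≈ -7.5556)
F = -53/2 (F = -3/2 - 25 = -53/2 ≈ -26.500)
W(r, v) = -3*v - 68*r/9 (W(r, v) = -68*r/9 - 3*v = -3*v - 68*r/9)
g(j) = 1802/9 - 3*j (g(j) = -3*j - 68/9*(-53/2) = -3*j + 1802/9 = 1802/9 - 3*j)
g(-205)/(-972151) = (1802/9 - 3*(-205))/(-972151) = (1802/9 + 615)*(-1/972151) = (7337/9)*(-1/972151) = -7337/8749359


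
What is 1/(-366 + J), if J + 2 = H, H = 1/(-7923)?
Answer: -7923/2915665 ≈ -0.0027174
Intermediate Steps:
H = -1/7923 ≈ -0.00012621
J = -15847/7923 (J = -2 - 1/7923 = -15847/7923 ≈ -2.0001)
1/(-366 + J) = 1/(-366 - 15847/7923) = 1/(-2915665/7923) = -7923/2915665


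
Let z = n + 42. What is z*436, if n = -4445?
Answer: -1919708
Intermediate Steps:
z = -4403 (z = -4445 + 42 = -4403)
z*436 = -4403*436 = -1919708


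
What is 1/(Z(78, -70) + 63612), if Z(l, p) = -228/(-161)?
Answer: 161/10241760 ≈ 1.5720e-5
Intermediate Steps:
Z(l, p) = 228/161 (Z(l, p) = -228*(-1/161) = 228/161)
1/(Z(78, -70) + 63612) = 1/(228/161 + 63612) = 1/(10241760/161) = 161/10241760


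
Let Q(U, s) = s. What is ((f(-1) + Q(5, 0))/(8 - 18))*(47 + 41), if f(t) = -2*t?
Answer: -88/5 ≈ -17.600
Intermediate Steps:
((f(-1) + Q(5, 0))/(8 - 18))*(47 + 41) = ((-2*(-1) + 0)/(8 - 18))*(47 + 41) = ((2 + 0)/(-10))*88 = (2*(-⅒))*88 = -⅕*88 = -88/5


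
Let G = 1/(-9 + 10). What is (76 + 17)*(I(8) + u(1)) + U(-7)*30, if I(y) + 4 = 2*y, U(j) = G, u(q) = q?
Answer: 1239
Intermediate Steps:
G = 1 (G = 1/1 = 1)
U(j) = 1
I(y) = -4 + 2*y
(76 + 17)*(I(8) + u(1)) + U(-7)*30 = (76 + 17)*((-4 + 2*8) + 1) + 1*30 = 93*((-4 + 16) + 1) + 30 = 93*(12 + 1) + 30 = 93*13 + 30 = 1209 + 30 = 1239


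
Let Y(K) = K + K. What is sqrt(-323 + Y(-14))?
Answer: 3*I*sqrt(39) ≈ 18.735*I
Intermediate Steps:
Y(K) = 2*K
sqrt(-323 + Y(-14)) = sqrt(-323 + 2*(-14)) = sqrt(-323 - 28) = sqrt(-351) = 3*I*sqrt(39)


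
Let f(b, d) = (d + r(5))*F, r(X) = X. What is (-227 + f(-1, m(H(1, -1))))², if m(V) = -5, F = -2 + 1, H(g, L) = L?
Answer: 51529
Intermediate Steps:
F = -1
f(b, d) = -5 - d (f(b, d) = (d + 5)*(-1) = (5 + d)*(-1) = -5 - d)
(-227 + f(-1, m(H(1, -1))))² = (-227 + (-5 - 1*(-5)))² = (-227 + (-5 + 5))² = (-227 + 0)² = (-227)² = 51529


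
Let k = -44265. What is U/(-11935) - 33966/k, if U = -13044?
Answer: 65518458/35220185 ≈ 1.8603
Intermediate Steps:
U/(-11935) - 33966/k = -13044/(-11935) - 33966/(-44265) = -13044*(-1/11935) - 33966*(-1/44265) = 13044/11935 + 11322/14755 = 65518458/35220185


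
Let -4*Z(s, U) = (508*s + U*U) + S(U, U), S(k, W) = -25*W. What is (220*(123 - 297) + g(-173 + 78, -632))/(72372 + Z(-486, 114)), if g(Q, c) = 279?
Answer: -25334/87705 ≈ -0.28885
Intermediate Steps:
Z(s, U) = -127*s - U²/4 + 25*U/4 (Z(s, U) = -((508*s + U*U) - 25*U)/4 = -((508*s + U²) - 25*U)/4 = -((U² + 508*s) - 25*U)/4 = -(U² - 25*U + 508*s)/4 = -127*s - U²/4 + 25*U/4)
(220*(123 - 297) + g(-173 + 78, -632))/(72372 + Z(-486, 114)) = (220*(123 - 297) + 279)/(72372 + (-127*(-486) - ¼*114² + (25/4)*114)) = (220*(-174) + 279)/(72372 + (61722 - ¼*12996 + 1425/2)) = (-38280 + 279)/(72372 + (61722 - 3249 + 1425/2)) = -38001/(72372 + 118371/2) = -38001/263115/2 = -38001*2/263115 = -25334/87705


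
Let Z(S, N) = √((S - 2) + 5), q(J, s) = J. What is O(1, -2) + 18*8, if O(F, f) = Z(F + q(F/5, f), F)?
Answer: 144 + √105/5 ≈ 146.05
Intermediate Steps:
Z(S, N) = √(3 + S) (Z(S, N) = √((-2 + S) + 5) = √(3 + S))
O(F, f) = √(3 + 6*F/5) (O(F, f) = √(3 + (F + F/5)) = √(3 + 6*F/5))
O(1, -2) + 18*8 = √(75 + 30*1)/5 + 18*8 = √(75 + 30)/5 + 144 = √105/5 + 144 = 144 + √105/5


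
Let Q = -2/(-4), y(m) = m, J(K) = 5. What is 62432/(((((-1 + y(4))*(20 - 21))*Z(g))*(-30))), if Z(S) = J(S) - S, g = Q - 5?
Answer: 62432/855 ≈ 73.020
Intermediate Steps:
Q = ½ (Q = -2*(-¼) = ½ ≈ 0.50000)
g = -9/2 (g = ½ - 5 = -9/2 ≈ -4.5000)
Z(S) = 5 - S
62432/(((((-1 + y(4))*(20 - 21))*Z(g))*(-30))) = 62432/(((((-1 + 4)*(20 - 21))*(5 - 1*(-9/2)))*(-30))) = 62432/((((3*(-1))*(5 + 9/2))*(-30))) = 62432/((-3*19/2*(-30))) = 62432/((-57/2*(-30))) = 62432/855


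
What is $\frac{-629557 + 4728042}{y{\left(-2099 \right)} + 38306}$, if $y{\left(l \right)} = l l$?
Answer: $\frac{4098485}{4444107} \approx 0.92223$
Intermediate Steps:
$y{\left(l \right)} = l^{2}$
$\frac{-629557 + 4728042}{y{\left(-2099 \right)} + 38306} = \frac{-629557 + 4728042}{\left(-2099\right)^{2} + 38306} = \frac{4098485}{4405801 + 38306} = \frac{4098485}{4444107}$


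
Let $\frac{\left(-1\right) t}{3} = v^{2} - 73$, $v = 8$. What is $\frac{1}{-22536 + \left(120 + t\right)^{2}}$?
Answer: $- \frac{1}{927} \approx -0.0010787$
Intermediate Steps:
$t = 27$ ($t = - 3 \left(8^{2} - 73\right) = - 3 \left(64 - 73\right) = \left(-3\right) \left(-9\right) = 27$)
$\frac{1}{-22536 + \left(120 + t\right)^{2}} = \frac{1}{-22536 + \left(120 + 27\right)^{2}} = \frac{1}{-22536 + 147^{2}} = \frac{1}{-22536 + 21609} = \frac{1}{-927} = - \frac{1}{927}$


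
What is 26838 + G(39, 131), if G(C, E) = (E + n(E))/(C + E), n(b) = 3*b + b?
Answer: 912623/34 ≈ 26842.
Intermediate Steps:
n(b) = 4*b
G(C, E) = 5*E/(C + E) (G(C, E) = (E + 4*E)/(C + E) = (5*E)/(C + E) = 5*E/(C + E))
26838 + G(39, 131) = 26838 + 5*131/(39 + 131) = 26838 + 5*131/170 = 26838 + 5*131*(1/170) = 26838 + 131/34 = 912623/34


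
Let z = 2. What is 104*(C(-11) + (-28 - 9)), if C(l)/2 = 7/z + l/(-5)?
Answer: -13312/5 ≈ -2662.4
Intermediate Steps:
C(l) = 7 - 2*l/5 (C(l) = 2*(7/2 + l/(-5)) = 2*(7*(½) + l*(-⅕)) = 2*(7/2 - l/5) = 7 - 2*l/5)
104*(C(-11) + (-28 - 9)) = 104*((7 - ⅖*(-11)) + (-28 - 9)) = 104*((7 + 22/5) - 37) = 104*(57/5 - 37) = 104*(-128/5) = -13312/5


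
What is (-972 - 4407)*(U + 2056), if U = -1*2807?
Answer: 4039629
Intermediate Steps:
U = -2807
(-972 - 4407)*(U + 2056) = (-972 - 4407)*(-2807 + 2056) = -5379*(-751) = 4039629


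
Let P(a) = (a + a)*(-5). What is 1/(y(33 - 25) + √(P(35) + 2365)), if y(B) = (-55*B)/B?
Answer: -11/202 - √2015/1010 ≈ -0.098900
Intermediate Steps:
P(a) = -10*a (P(a) = (2*a)*(-5) = -10*a)
y(B) = -55
1/(y(33 - 25) + √(P(35) + 2365)) = 1/(-55 + √(-10*35 + 2365)) = 1/(-55 + √(-350 + 2365)) = 1/(-55 + √2015)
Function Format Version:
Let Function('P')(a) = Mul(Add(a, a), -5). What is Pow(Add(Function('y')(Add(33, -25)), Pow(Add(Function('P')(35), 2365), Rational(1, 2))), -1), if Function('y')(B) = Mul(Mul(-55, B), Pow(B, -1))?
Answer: Add(Rational(-11, 202), Mul(Rational(-1, 1010), Pow(2015, Rational(1, 2)))) ≈ -0.098900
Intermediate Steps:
Function('P')(a) = Mul(-10, a) (Function('P')(a) = Mul(Mul(2, a), -5) = Mul(-10, a))
Function('y')(B) = -55
Pow(Add(Function('y')(Add(33, -25)), Pow(Add(Function('P')(35), 2365), Rational(1, 2))), -1) = Pow(Add(-55, Pow(Add(Mul(-10, 35), 2365), Rational(1, 2))), -1) = Pow(Add(-55, Pow(Add(-350, 2365), Rational(1, 2))), -1) = Pow(Add(-55, Pow(2015, Rational(1, 2))), -1)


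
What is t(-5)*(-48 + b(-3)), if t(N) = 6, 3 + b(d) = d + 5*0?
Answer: -324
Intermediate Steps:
b(d) = -3 + d (b(d) = -3 + (d + 5*0) = -3 + (d + 0) = -3 + d)
t(-5)*(-48 + b(-3)) = 6*(-48 + (-3 - 3)) = 6*(-48 - 6) = 6*(-54) = -324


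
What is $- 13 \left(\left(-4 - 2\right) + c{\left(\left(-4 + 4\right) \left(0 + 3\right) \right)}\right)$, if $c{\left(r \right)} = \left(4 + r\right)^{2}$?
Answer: $-130$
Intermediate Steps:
$- 13 \left(\left(-4 - 2\right) + c{\left(\left(-4 + 4\right) \left(0 + 3\right) \right)}\right) = - 13 \left(\left(-4 - 2\right) + \left(4 + \left(-4 + 4\right) \left(0 + 3\right)\right)^{2}\right) = - 13 \left(\left(-4 - 2\right) + \left(4 + 0 \cdot 3\right)^{2}\right) = - 13 \left(-6 + \left(4 + 0\right)^{2}\right) = - 13 \left(-6 + 4^{2}\right) = - 13 \left(-6 + 16\right) = \left(-13\right) 10 = -130$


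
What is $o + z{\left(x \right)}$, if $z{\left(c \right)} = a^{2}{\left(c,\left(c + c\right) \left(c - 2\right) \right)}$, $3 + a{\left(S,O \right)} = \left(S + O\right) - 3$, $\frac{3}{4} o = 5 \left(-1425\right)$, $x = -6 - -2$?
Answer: $-8056$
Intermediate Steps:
$x = -4$ ($x = -6 + 2 = -4$)
$o = -9500$ ($o = \frac{4 \cdot 5 \left(-1425\right)}{3} = \frac{4}{3} \left(-7125\right) = -9500$)
$a{\left(S,O \right)} = -6 + O + S$ ($a{\left(S,O \right)} = -3 - \left(3 - O - S\right) = -3 + \left(-3 + O + S\right) = -6 + O + S$)
$z{\left(c \right)} = \left(-6 + c + 2 c \left(-2 + c\right)\right)^{2}$ ($z{\left(c \right)} = \left(-6 + \left(c + c\right) \left(c - 2\right) + c\right)^{2} = \left(-6 + 2 c \left(-2 + c\right) + c\right)^{2} = \left(-6 + c + 2 c \left(-2 + c\right)\right)^{2}$)
$o + z{\left(x \right)} = -9500 + \left(-6 - 4 + 2 \left(-4\right) \left(-2 - 4\right)\right)^{2} = -9500 + \left(-6 - 4 + 2 \left(-4\right) \left(-6\right)\right)^{2} = -9500 + \left(-6 - 4 + 48\right)^{2} = -9500 + 38^{2} = -9500 + 1444 = -8056$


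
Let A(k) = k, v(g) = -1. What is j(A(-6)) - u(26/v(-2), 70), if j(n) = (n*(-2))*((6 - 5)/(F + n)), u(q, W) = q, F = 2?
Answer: 23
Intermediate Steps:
j(n) = -2*n/(2 + n) (j(n) = (n*(-2))*((6 - 5)/(2 + n)) = (-2*n)*(1/(2 + n)) = (-2*n)/(2 + n) = -2*n/(2 + n))
j(A(-6)) - u(26/v(-2), 70) = -2*(-6)/(2 - 6) - 26/(-1) = -2*(-6)/(-4) - 26*(-1) = -2*(-6)*(-¼) - 1*(-26) = -3 + 26 = 23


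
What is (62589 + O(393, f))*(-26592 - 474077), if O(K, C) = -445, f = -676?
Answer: -31113574336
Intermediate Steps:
(62589 + O(393, f))*(-26592 - 474077) = (62589 - 445)*(-26592 - 474077) = 62144*(-500669) = -31113574336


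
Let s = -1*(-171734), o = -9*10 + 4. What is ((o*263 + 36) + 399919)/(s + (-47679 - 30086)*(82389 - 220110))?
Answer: 377337/10710045299 ≈ 3.5232e-5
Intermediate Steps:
o = -86 (o = -90 + 4 = -86)
s = 171734
((o*263 + 36) + 399919)/(s + (-47679 - 30086)*(82389 - 220110)) = ((-86*263 + 36) + 399919)/(171734 + (-47679 - 30086)*(82389 - 220110)) = ((-22618 + 36) + 399919)/(171734 - 77765*(-137721)) = (-22582 + 399919)/(171734 + 10709873565) = 377337/10710045299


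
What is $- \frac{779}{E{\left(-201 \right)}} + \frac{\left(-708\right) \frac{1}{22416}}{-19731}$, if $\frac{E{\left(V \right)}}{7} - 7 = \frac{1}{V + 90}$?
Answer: $- \frac{796757884691}{50052495864} \approx -15.918$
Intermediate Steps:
$E{\left(V \right)} = 49 + \frac{7}{90 + V}$ ($E{\left(V \right)} = 49 + \frac{7}{V + 90} = 49 + \frac{7}{90 + V}$)
$- \frac{779}{E{\left(-201 \right)}} + \frac{\left(-708\right) \frac{1}{22416}}{-19731} = - \frac{779}{7 \frac{1}{90 - 201} \left(631 + 7 \left(-201\right)\right)} + \frac{\left(-708\right) \frac{1}{22416}}{-19731} = - \frac{779}{7 \frac{1}{-111} \left(631 - 1407\right)} + \left(-708\right) \frac{1}{22416} \left(- \frac{1}{19731}\right) = - \frac{779}{7 \left(- \frac{1}{111}\right) \left(-776\right)} - - \frac{59}{36857508} = - \frac{779}{\frac{5432}{111}} + \frac{59}{36857508} = \left(-779\right) \frac{111}{5432} + \frac{59}{36857508} = - \frac{86469}{5432} + \frac{59}{36857508} = - \frac{796757884691}{50052495864}$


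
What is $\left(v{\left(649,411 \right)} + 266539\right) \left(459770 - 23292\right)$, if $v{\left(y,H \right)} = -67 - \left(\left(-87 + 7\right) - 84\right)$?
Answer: $116380748008$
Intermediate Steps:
$v{\left(y,H \right)} = 97$ ($v{\left(y,H \right)} = -67 - \left(-80 - 84\right) = -67 - -164 = -67 + 164 = 97$)
$\left(v{\left(649,411 \right)} + 266539\right) \left(459770 - 23292\right) = \left(97 + 266539\right) \left(459770 - 23292\right) = 266636 \cdot 436478 = 116380748008$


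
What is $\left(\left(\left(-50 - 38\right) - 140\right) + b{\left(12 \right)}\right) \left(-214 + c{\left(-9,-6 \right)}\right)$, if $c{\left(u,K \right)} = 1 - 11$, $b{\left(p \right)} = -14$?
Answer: $54208$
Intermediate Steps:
$c{\left(u,K \right)} = -10$
$\left(\left(\left(-50 - 38\right) - 140\right) + b{\left(12 \right)}\right) \left(-214 + c{\left(-9,-6 \right)}\right) = \left(\left(\left(-50 - 38\right) - 140\right) - 14\right) \left(-214 - 10\right) = \left(\left(-88 - 140\right) - 14\right) \left(-224\right) = \left(-228 - 14\right) \left(-224\right) = \left(-242\right) \left(-224\right) = 54208$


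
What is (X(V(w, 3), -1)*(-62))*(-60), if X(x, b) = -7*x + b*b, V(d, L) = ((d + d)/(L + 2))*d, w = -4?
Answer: -162936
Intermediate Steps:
V(d, L) = 2*d**2/(2 + L) (V(d, L) = ((2*d)/(2 + L))*d = (2*d/(2 + L))*d = 2*d**2/(2 + L))
X(x, b) = b**2 - 7*x (X(x, b) = -7*x + b**2 = b**2 - 7*x)
(X(V(w, 3), -1)*(-62))*(-60) = (((-1)**2 - 14*(-4)**2/(2 + 3))*(-62))*(-60) = ((1 - 14*16/5)*(-62))*(-60) = ((1 - 7*32/5)*(-62))*(-60) = ((1 - 224/5)*(-62))*(-60) = -219/5*(-62)*(-60) = (13578/5)*(-60) = -162936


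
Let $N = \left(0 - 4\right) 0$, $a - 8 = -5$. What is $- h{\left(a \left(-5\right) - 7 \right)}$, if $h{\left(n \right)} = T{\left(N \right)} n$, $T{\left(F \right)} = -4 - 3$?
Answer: $-154$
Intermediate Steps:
$a = 3$ ($a = 8 - 5 = 3$)
$N = 0$ ($N = \left(-4\right) 0 = 0$)
$T{\left(F \right)} = -7$
$h{\left(n \right)} = - 7 n$
$- h{\left(a \left(-5\right) - 7 \right)} = - \left(-7\right) \left(3 \left(-5\right) - 7\right) = - \left(-7\right) \left(-15 - 7\right) = - \left(-7\right) \left(-22\right) = \left(-1\right) 154 = -154$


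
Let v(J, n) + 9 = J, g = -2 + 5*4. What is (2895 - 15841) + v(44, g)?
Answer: -12911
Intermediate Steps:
g = 18 (g = -2 + 20 = 18)
v(J, n) = -9 + J
(2895 - 15841) + v(44, g) = (2895 - 15841) + (-9 + 44) = -12946 + 35 = -12911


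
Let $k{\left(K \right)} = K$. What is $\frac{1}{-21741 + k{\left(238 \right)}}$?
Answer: $- \frac{1}{21503} \approx -4.6505 \cdot 10^{-5}$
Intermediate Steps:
$\frac{1}{-21741 + k{\left(238 \right)}} = \frac{1}{-21741 + 238} = \frac{1}{-21503} = - \frac{1}{21503}$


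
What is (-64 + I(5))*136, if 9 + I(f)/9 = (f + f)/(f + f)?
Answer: -18496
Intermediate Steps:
I(f) = -72 (I(f) = -81 + 9*((f + f)/(f + f)) = -81 + 9*((2*f)/((2*f))) = -81 + 9*((2*f)*(1/(2*f))) = -81 + 9*1 = -81 + 9 = -72)
(-64 + I(5))*136 = (-64 - 72)*136 = -136*136 = -18496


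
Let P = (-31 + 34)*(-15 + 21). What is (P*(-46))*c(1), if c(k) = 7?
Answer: -5796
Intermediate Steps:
P = 18 (P = 3*6 = 18)
(P*(-46))*c(1) = (18*(-46))*7 = -828*7 = -5796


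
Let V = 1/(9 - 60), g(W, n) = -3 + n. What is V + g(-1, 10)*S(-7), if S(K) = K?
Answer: -2500/51 ≈ -49.020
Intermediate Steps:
V = -1/51 (V = 1/(-51) = -1/51 ≈ -0.019608)
V + g(-1, 10)*S(-7) = -1/51 + (-3 + 10)*(-7) = -1/51 + 7*(-7) = -1/51 - 49 = -2500/51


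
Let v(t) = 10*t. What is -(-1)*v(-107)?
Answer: -1070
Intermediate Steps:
-(-1)*v(-107) = -(-1)*10*(-107) = -(-1)*(-1070) = -1*1070 = -1070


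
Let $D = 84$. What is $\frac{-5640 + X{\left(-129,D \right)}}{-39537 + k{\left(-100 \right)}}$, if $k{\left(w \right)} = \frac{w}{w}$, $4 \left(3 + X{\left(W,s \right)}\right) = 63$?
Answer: $\frac{22509}{158144} \approx 0.14233$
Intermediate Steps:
$X{\left(W,s \right)} = \frac{51}{4}$ ($X{\left(W,s \right)} = -3 + \frac{1}{4} \cdot 63 = -3 + \frac{63}{4} = \frac{51}{4}$)
$k{\left(w \right)} = 1$
$\frac{-5640 + X{\left(-129,D \right)}}{-39537 + k{\left(-100 \right)}} = \frac{-5640 + \frac{51}{4}}{-39537 + 1} = - \frac{22509}{4 \left(-39536\right)} = \left(- \frac{22509}{4}\right) \left(- \frac{1}{39536}\right) = \frac{22509}{158144}$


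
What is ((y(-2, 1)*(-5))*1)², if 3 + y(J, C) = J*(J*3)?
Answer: 2025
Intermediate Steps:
y(J, C) = -3 + 3*J² (y(J, C) = -3 + J*(J*3) = -3 + J*(3*J) = -3 + 3*J²)
((y(-2, 1)*(-5))*1)² = (((-3 + 3*(-2)²)*(-5))*1)² = (((-3 + 3*4)*(-5))*1)² = (((-3 + 12)*(-5))*1)² = ((9*(-5))*1)² = (-45*1)² = (-45)² = 2025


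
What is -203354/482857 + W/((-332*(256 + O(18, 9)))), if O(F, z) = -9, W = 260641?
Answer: -142528172753/39596205428 ≈ -3.5995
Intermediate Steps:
-203354/482857 + W/((-332*(256 + O(18, 9)))) = -203354/482857 + 260641/((-332*(256 - 9))) = -203354*1/482857 + 260641/((-332*247)) = -203354/482857 + 260641/(-82004) = -203354/482857 + 260641*(-1/82004) = -203354/482857 - 260641/82004 = -142528172753/39596205428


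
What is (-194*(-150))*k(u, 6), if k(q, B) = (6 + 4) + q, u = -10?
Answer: 0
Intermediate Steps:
k(q, B) = 10 + q
(-194*(-150))*k(u, 6) = (-194*(-150))*(10 - 10) = 29100*0 = 0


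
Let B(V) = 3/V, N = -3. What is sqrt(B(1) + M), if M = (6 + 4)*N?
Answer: 3*I*sqrt(3) ≈ 5.1962*I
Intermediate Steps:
M = -30 (M = (6 + 4)*(-3) = 10*(-3) = -30)
sqrt(B(1) + M) = sqrt(3/1 - 30) = sqrt(3*1 - 30) = sqrt(3 - 30) = sqrt(-27) = 3*I*sqrt(3)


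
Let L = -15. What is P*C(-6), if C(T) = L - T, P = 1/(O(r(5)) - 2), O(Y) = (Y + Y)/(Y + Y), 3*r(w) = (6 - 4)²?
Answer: 9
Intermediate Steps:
r(w) = 4/3 (r(w) = (6 - 4)²/3 = (⅓)*2² = (⅓)*4 = 4/3)
O(Y) = 1 (O(Y) = (2*Y)/((2*Y)) = (2*Y)*(1/(2*Y)) = 1)
P = -1 (P = 1/(1 - 2) = 1/(-1) = -1)
C(T) = -15 - T
P*C(-6) = -(-15 - 1*(-6)) = -(-15 + 6) = -1*(-9) = 9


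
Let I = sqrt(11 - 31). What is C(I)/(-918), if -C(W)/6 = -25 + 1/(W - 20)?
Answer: -526/3213 - I*sqrt(5)/32130 ≈ -0.16371 - 6.9594e-5*I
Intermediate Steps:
I = 2*I*sqrt(5) (I = sqrt(-20) = 2*I*sqrt(5) ≈ 4.4721*I)
C(W) = 150 - 6/(-20 + W) (C(W) = -6*(-25 + 1/(W - 20)) = -6*(-25 + 1/(-20 + W)) = 150 - 6/(-20 + W))
C(I)/(-918) = (6*(-501 + 25*(2*I*sqrt(5)))/(-20 + 2*I*sqrt(5)))/(-918) = (6*(-501 + 50*I*sqrt(5))/(-20 + 2*I*sqrt(5)))*(-1/918) = -(-501 + 50*I*sqrt(5))/(153*(-20 + 2*I*sqrt(5)))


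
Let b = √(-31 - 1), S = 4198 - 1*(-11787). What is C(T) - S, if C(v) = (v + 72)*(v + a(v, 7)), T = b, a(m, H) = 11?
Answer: -15225 + 332*I*√2 ≈ -15225.0 + 469.52*I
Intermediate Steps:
S = 15985 (S = 4198 + 11787 = 15985)
b = 4*I*√2 (b = √(-32) = 4*I*√2 ≈ 5.6569*I)
T = 4*I*√2 ≈ 5.6569*I
C(v) = (11 + v)*(72 + v) (C(v) = (v + 72)*(v + 11) = (72 + v)*(11 + v) = (11 + v)*(72 + v))
C(T) - S = (792 + (4*I*√2)² + 83*(4*I*√2)) - 1*15985 = (792 - 32 + 332*I*√2) - 15985 = (760 + 332*I*√2) - 15985 = -15225 + 332*I*√2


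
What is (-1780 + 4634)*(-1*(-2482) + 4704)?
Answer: 20508844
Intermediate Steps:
(-1780 + 4634)*(-1*(-2482) + 4704) = 2854*(2482 + 4704) = 2854*7186 = 20508844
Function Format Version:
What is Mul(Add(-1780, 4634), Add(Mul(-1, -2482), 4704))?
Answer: 20508844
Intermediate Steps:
Mul(Add(-1780, 4634), Add(Mul(-1, -2482), 4704)) = Mul(2854, Add(2482, 4704)) = Mul(2854, 7186) = 20508844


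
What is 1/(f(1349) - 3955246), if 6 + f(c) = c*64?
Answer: -1/3868916 ≈ -2.5847e-7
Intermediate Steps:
f(c) = -6 + 64*c (f(c) = -6 + c*64 = -6 + 64*c)
1/(f(1349) - 3955246) = 1/((-6 + 64*1349) - 3955246) = 1/((-6 + 86336) - 3955246) = 1/(86330 - 3955246) = 1/(-3868916) = -1/3868916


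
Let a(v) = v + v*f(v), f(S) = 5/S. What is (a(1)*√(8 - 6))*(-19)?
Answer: -114*√2 ≈ -161.22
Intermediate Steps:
a(v) = 5 + v (a(v) = v + v*(5/v) = v + 5 = 5 + v)
(a(1)*√(8 - 6))*(-19) = ((5 + 1)*√(8 - 6))*(-19) = (6*√2)*(-19) = -114*√2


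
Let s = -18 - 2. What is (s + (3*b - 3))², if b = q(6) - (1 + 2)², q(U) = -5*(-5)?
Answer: 625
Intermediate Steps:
q(U) = 25
b = 16 (b = 25 - (1 + 2)² = 25 - 1*3² = 25 - 1*9 = 25 - 9 = 16)
s = -20
(s + (3*b - 3))² = (-20 + (3*16 - 3))² = (-20 + (48 - 3))² = (-20 + 45)² = 25² = 625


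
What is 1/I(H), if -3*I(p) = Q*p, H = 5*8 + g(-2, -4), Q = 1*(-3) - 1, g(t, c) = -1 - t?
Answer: 3/164 ≈ 0.018293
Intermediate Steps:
Q = -4 (Q = -3 - 1 = -4)
H = 41 (H = 5*8 + (-1 - 1*(-2)) = 40 + (-1 + 2) = 40 + 1 = 41)
I(p) = 4*p/3 (I(p) = -(-4)*p/3 = 4*p/3)
1/I(H) = 1/((4/3)*41) = 1/(164/3) = 3/164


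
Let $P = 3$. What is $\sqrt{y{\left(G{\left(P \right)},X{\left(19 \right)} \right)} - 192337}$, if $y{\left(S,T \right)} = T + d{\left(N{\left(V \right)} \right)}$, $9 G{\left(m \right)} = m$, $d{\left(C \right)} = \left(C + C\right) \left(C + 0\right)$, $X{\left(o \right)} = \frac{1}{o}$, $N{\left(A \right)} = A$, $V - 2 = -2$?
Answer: $\frac{i \sqrt{69433638}}{19} \approx 438.56 i$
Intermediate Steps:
$V = 0$ ($V = 2 - 2 = 0$)
$d{\left(C \right)} = 2 C^{2}$ ($d{\left(C \right)} = 2 C C = 2 C^{2}$)
$G{\left(m \right)} = \frac{m}{9}$
$y{\left(S,T \right)} = T$ ($y{\left(S,T \right)} = T + 2 \cdot 0^{2} = T + 2 \cdot 0 = T + 0 = T$)
$\sqrt{y{\left(G{\left(P \right)},X{\left(19 \right)} \right)} - 192337} = \sqrt{\frac{1}{19} - 192337} = \sqrt{- \frac{3654402}{19}} = \frac{i \sqrt{69433638}}{19}$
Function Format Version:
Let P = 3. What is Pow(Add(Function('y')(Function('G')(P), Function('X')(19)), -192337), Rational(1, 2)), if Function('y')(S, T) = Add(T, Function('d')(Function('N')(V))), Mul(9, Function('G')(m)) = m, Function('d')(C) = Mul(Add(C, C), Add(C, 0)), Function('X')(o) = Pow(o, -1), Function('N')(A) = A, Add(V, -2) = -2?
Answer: Mul(Rational(1, 19), I, Pow(69433638, Rational(1, 2))) ≈ Mul(438.56, I)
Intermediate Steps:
V = 0 (V = Add(2, -2) = 0)
Function('d')(C) = Mul(2, Pow(C, 2)) (Function('d')(C) = Mul(Mul(2, C), C) = Mul(2, Pow(C, 2)))
Function('G')(m) = Mul(Rational(1, 9), m)
Function('y')(S, T) = T (Function('y')(S, T) = Add(T, Mul(2, Pow(0, 2))) = Add(T, Mul(2, 0)) = Add(T, 0) = T)
Pow(Add(Function('y')(Function('G')(P), Function('X')(19)), -192337), Rational(1, 2)) = Pow(Add(Pow(19, -1), -192337), Rational(1, 2)) = Pow(Add(Rational(1, 19), -192337), Rational(1, 2)) = Pow(Rational(-3654402, 19), Rational(1, 2)) = Mul(Rational(1, 19), I, Pow(69433638, Rational(1, 2)))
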